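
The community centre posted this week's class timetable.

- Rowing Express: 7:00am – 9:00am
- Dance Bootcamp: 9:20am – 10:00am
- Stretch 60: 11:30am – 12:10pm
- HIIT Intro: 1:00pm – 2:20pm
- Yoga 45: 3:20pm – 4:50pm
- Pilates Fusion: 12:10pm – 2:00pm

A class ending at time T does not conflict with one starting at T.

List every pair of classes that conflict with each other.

Sorted by start: Rowing Express, Dance Bootcamp, Stretch 60, Pilates Fusion, HIIT Intro, Yoga 45.
Dance Bootcamp starts after Rowing Express ends — done with Rowing Express.
Stretch 60 starts after Dance Bootcamp ends — done with Dance Bootcamp.
Pilates Fusion starts exactly when Stretch 60 ends (back-to-back, no overlap) — done with Stretch 60.
HIIT Intro starts before Pilates Fusion ends → Pilates Fusion and HIIT Intro overlap.
Yoga 45 starts after Pilates Fusion ends.
Yoga 45 starts after HIIT Intro ends.

HIIT Intro & Pilates Fusion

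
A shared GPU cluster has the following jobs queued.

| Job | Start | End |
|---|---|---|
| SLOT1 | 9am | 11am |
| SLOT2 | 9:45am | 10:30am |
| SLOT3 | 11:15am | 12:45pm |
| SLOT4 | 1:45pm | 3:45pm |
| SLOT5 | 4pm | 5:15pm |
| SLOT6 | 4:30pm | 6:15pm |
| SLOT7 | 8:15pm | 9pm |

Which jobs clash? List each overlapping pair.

Sorted by start: SLOT1, SLOT2, SLOT3, SLOT4, SLOT5, SLOT6, SLOT7.
SLOT2 starts before SLOT1 ends → SLOT1 and SLOT2 overlap.
SLOT3 starts after SLOT1 ends; SLOT1 is clear from here.
SLOT3 starts after SLOT2 ends; SLOT2 is clear from here.
SLOT4 starts after SLOT3 ends; SLOT3 is clear from here.
SLOT5 starts after SLOT4 ends; SLOT4 is clear from here.
SLOT6 starts before SLOT5 ends → SLOT5 and SLOT6 overlap.
SLOT7 starts after SLOT5 ends.
SLOT7 starts after SLOT6 ends.

SLOT1 & SLOT2, SLOT5 & SLOT6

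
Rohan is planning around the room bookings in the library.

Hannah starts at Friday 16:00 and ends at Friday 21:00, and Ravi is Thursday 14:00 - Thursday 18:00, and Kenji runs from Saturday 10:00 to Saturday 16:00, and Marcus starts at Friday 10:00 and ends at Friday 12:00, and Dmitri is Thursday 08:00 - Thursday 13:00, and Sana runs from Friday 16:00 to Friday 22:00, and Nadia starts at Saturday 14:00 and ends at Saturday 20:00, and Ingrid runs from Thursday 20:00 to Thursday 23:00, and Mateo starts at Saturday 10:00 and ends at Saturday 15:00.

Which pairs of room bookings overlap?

Sorted by start: Dmitri, Ravi, Ingrid, Marcus, Sana, Hannah, Kenji, Mateo, Nadia.
Ravi starts after Dmitri ends, so nothing later overlaps Dmitri either.
Ingrid starts after Ravi ends, so nothing later overlaps Ravi either.
Marcus starts after Ingrid ends, so nothing later overlaps Ingrid either.
Sana starts after Marcus ends, so nothing later overlaps Marcus either.
Hannah starts before Sana ends → Sana and Hannah overlap.
Kenji starts after Sana ends, so nothing later overlaps Sana either.
Kenji starts after Hannah ends, so nothing later overlaps Hannah either.
Mateo starts before Kenji ends → Kenji and Mateo overlap.
Nadia starts before Kenji ends → Kenji and Nadia overlap.
Nadia starts before Mateo ends → Mateo and Nadia overlap.

Hannah & Sana, Kenji & Mateo, Kenji & Nadia, Mateo & Nadia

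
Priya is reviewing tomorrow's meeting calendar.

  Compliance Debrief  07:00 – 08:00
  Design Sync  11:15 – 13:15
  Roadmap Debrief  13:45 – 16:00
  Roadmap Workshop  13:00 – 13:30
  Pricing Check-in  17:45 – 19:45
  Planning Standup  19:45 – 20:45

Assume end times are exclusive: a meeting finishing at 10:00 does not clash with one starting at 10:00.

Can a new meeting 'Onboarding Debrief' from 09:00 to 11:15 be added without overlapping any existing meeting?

Yes — the slot is free

Compliance Debrief: ends 08:00 at or before Onboarding Debrief starts 09:00 → clear.
Design Sync: starts 11:15 at or after Onboarding Debrief ends 11:15 → clear.
Roadmap Workshop: starts 13:00 at or after Onboarding Debrief ends 11:15 → clear.
Roadmap Debrief: starts 13:45 at or after Onboarding Debrief ends 11:15 → clear.
Pricing Check-in: starts 17:45 at or after Onboarding Debrief ends 11:15 → clear.
Planning Standup: starts 19:45 at or after Onboarding Debrief ends 11:15 → clear.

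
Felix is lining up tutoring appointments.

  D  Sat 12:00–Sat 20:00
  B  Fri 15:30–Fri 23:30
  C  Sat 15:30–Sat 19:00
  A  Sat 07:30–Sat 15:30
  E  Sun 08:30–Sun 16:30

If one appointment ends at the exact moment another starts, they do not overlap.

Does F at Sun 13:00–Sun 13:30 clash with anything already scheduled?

B: ends Fri 23:30 at or before F starts Sun 13:00 → clear.
A: ends Sat 15:30 at or before F starts Sun 13:00 → clear.
D: ends Sat 20:00 at or before F starts Sun 13:00 → clear.
C: ends Sat 19:00 at or before F starts Sun 13:00 → clear.
E: starts Sun 08:30 before F ends Sun 13:30, and ends Sun 16:30 after F starts Sun 13:00 → overlap.
F overlaps E.

Yes — it overlaps E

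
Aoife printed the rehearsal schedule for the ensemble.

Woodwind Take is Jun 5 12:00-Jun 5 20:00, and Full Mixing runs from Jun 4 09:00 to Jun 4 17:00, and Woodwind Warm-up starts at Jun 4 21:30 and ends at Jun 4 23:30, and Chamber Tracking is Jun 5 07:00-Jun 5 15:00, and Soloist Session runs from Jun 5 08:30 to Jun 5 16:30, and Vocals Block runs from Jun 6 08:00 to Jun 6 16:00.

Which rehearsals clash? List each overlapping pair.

Sorted by start: Full Mixing, Woodwind Warm-up, Chamber Tracking, Soloist Session, Woodwind Take, Vocals Block.
Woodwind Warm-up starts after Full Mixing ends; Full Mixing is clear from here.
Chamber Tracking starts after Woodwind Warm-up ends; Woodwind Warm-up is clear from here.
Soloist Session starts before Chamber Tracking ends → Chamber Tracking and Soloist Session overlap.
Woodwind Take starts before Chamber Tracking ends → Chamber Tracking and Woodwind Take overlap.
Vocals Block starts after Chamber Tracking ends.
Woodwind Take starts before Soloist Session ends → Soloist Session and Woodwind Take overlap.
Vocals Block starts after Soloist Session ends.
Vocals Block starts after Woodwind Take ends.

Chamber Tracking & Soloist Session, Chamber Tracking & Woodwind Take, Soloist Session & Woodwind Take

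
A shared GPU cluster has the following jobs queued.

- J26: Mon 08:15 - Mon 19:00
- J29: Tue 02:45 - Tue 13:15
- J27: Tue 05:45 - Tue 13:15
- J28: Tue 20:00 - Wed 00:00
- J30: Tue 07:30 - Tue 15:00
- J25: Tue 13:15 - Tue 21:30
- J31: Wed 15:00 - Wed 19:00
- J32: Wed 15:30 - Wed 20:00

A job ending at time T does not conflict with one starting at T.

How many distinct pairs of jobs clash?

Sorted by start: J26, J29, J27, J30, J25, J28, J31, J32.
J29 starts after J26 ends, so nothing later overlaps J26 either.
J27 starts before J29 ends → J29 and J27 overlap.
J30 starts before J29 ends → J29 and J30 overlap.
J25 starts exactly when J29 ends (back-to-back, no overlap), so nothing later overlaps J29 either.
J30 starts before J27 ends → J27 and J30 overlap.
J25 starts exactly when J27 ends (back-to-back, no overlap), so nothing later overlaps J27 either.
J25 starts before J30 ends → J30 and J25 overlap.
J28 starts after J30 ends, so nothing later overlaps J30 either.
J28 starts before J25 ends → J25 and J28 overlap.
J31 starts after J25 ends, so nothing later overlaps J25 either.
J31 starts after J28 ends, so nothing later overlaps J28 either.
J32 starts before J31 ends → J31 and J32 overlap.
Overlapping pairs: J25 & J28, J25 & J30, J27 & J29, J27 & J30, J29 & J30, J31 & J32 — 6 in total.

6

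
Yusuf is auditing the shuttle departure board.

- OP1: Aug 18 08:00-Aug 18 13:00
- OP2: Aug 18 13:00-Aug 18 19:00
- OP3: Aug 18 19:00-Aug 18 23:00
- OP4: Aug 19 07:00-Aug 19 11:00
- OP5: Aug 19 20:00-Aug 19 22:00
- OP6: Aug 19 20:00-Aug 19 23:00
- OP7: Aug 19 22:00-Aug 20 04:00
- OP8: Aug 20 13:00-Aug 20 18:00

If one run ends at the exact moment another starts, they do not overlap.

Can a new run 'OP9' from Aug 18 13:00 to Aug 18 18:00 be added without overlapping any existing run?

OP1: ends Aug 18 13:00 at or before OP9 starts Aug 18 13:00 → clear.
OP2: starts Aug 18 13:00 before OP9 ends Aug 18 18:00, and ends Aug 18 19:00 after OP9 starts Aug 18 13:00 → overlap.
OP3: starts Aug 18 19:00 at or after OP9 ends Aug 18 18:00 → clear.
OP4: starts Aug 19 07:00 at or after OP9 ends Aug 18 18:00 → clear.
OP5: starts Aug 19 20:00 at or after OP9 ends Aug 18 18:00 → clear.
OP6: starts Aug 19 20:00 at or after OP9 ends Aug 18 18:00 → clear.
OP7: starts Aug 19 22:00 at or after OP9 ends Aug 18 18:00 → clear.
OP8: starts Aug 20 13:00 at or after OP9 ends Aug 18 18:00 → clear.
OP9 overlaps OP2.

No — it overlaps OP2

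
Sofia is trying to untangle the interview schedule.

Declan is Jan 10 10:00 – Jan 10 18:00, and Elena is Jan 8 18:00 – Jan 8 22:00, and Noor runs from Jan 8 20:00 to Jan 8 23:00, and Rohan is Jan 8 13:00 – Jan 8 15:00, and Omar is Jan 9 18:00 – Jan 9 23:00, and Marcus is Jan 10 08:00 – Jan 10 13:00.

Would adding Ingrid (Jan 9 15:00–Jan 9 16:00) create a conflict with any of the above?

Rohan: ends Jan 8 15:00 at or before Ingrid starts Jan 9 15:00 → clear.
Elena: ends Jan 8 22:00 at or before Ingrid starts Jan 9 15:00 → clear.
Noor: ends Jan 8 23:00 at or before Ingrid starts Jan 9 15:00 → clear.
Omar: starts Jan 9 18:00 at or after Ingrid ends Jan 9 16:00 → clear.
Marcus: starts Jan 10 08:00 at or after Ingrid ends Jan 9 16:00 → clear.
Declan: starts Jan 10 10:00 at or after Ingrid ends Jan 9 16:00 → clear.

No — it doesn't clash with anything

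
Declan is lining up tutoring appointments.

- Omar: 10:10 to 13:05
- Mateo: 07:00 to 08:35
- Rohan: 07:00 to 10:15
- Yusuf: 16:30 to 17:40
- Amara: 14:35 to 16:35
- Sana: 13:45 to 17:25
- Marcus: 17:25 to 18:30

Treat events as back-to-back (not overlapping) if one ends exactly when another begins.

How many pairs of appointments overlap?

Two intervals overlap when each starts before the other ends.
Sorted by start: Mateo, Rohan, Omar, Sana, Amara, Yusuf, Marcus.
Rohan starts before Mateo ends → Mateo and Rohan overlap.
Omar starts after Mateo ends — done with Mateo.
Omar starts before Rohan ends → Rohan and Omar overlap.
Sana starts after Rohan ends — done with Rohan.
Sana starts after Omar ends — done with Omar.
Amara starts before Sana ends → Sana and Amara overlap.
Yusuf starts before Sana ends → Sana and Yusuf overlap.
Marcus starts exactly when Sana ends (back-to-back, no overlap).
Yusuf starts before Amara ends → Amara and Yusuf overlap.
Marcus starts after Amara ends.
Marcus starts before Yusuf ends → Yusuf and Marcus overlap.
Overlapping pairs: Amara & Sana, Amara & Yusuf, Marcus & Yusuf, Mateo & Rohan, Omar & Rohan, Sana & Yusuf — 6 in total.

6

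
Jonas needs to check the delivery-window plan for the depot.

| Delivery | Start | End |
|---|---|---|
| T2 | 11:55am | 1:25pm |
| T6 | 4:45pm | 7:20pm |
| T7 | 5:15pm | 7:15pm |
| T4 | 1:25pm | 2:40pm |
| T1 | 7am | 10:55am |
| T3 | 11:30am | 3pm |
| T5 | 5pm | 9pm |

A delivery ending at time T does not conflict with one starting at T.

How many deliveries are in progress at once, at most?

Sweep the timeline, counting +1 at each start and −1 at each end (ends before starts at a tie):
7am start T1 → 1
10:55am end T1 → 0
11:30am start T3 → 1
11:55am start T2 → 2
1:25pm end T2 → 1
1:25pm start T4 → 2
2:40pm end T4 → 1
3pm end T3 → 0
4:45pm start T6 → 1
5pm start T5 → 2
5:15pm start T7 → 3
7:15pm end T7 → 2
7:20pm end T6 → 1
9pm end T5 → 0
Peak is 3, at 5:15pm (T5, T6, T7).

3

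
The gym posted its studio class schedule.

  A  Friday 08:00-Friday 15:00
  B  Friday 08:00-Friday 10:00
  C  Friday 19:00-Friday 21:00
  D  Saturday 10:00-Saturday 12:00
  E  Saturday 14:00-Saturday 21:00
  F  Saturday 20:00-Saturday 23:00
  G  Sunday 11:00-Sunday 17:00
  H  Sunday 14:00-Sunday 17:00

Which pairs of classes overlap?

Check each pair: they overlap iff neither finishes before the other starts.
Sorted by start: A, B, C, D, E, F, G, H.
B starts before A ends → A and B overlap.
C starts after A ends — done with A.
C starts after B ends — done with B.
D starts after C ends — done with C.
E starts after D ends — done with D.
F starts before E ends → E and F overlap.
G starts after E ends — done with E.
G starts after F ends — done with F.
H starts before G ends → G and H overlap.

A & B, E & F, G & H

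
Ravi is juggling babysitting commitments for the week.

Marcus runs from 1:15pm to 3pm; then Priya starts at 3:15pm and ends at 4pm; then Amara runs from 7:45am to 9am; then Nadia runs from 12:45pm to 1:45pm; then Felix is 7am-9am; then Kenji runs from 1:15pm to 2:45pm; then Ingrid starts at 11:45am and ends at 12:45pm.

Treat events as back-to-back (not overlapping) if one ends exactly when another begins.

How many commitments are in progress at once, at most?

3

Sort all start/end points and keep a running count:
7am start Felix → 1
7:45am start Amara → 2
9am end Amara → 1
9am end Felix → 0
11:45am start Ingrid → 1
12:45pm end Ingrid → 0
12:45pm start Nadia → 1
1:15pm start Kenji → 2
1:15pm start Marcus → 3
1:45pm end Nadia → 2
2:45pm end Kenji → 1
3pm end Marcus → 0
3:15pm start Priya → 1
4pm end Priya → 0
Peak is 3, at 1:15pm (Kenji, Marcus, Nadia).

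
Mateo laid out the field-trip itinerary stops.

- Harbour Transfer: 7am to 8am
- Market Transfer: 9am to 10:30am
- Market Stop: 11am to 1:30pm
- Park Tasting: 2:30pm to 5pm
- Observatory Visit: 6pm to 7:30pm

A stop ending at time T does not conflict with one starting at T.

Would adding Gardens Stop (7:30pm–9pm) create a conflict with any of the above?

Harbour Transfer: ends 8am at or before Gardens Stop starts 7:30pm → clear.
Market Transfer: ends 10:30am at or before Gardens Stop starts 7:30pm → clear.
Market Stop: ends 1:30pm at or before Gardens Stop starts 7:30pm → clear.
Park Tasting: ends 5pm at or before Gardens Stop starts 7:30pm → clear.
Observatory Visit: ends 7:30pm at or before Gardens Stop starts 7:30pm → clear.

No — it doesn't clash with anything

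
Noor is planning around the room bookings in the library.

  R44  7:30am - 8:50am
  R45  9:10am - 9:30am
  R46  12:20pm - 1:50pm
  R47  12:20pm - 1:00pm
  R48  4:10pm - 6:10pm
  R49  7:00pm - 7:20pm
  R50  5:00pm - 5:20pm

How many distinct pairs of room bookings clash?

Sorted by start: R44, R45, R46, R47, R48, R50, R49.
R45 starts after R44 ends — done with R44.
R46 starts after R45 ends — done with R45.
R47 starts before R46 ends → R46 and R47 overlap.
R48 starts after R46 ends — done with R46.
R48 starts after R47 ends — done with R47.
R50 starts before R48 ends → R48 and R50 overlap.
R49 starts after R48 ends.
R49 starts after R50 ends.
Overlapping pairs: R46 & R47, R48 & R50 — 2 in total.

2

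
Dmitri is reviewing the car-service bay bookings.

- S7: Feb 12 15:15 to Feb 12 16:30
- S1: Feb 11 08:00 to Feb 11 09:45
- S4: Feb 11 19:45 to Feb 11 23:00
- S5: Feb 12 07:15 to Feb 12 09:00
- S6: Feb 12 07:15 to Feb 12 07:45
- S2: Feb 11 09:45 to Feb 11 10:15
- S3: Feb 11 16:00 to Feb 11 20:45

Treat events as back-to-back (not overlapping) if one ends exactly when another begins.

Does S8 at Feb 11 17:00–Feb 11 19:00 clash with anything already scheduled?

Yes — it overlaps S3

S1: ends Feb 11 09:45 at or before S8 starts Feb 11 17:00 → clear.
S2: ends Feb 11 10:15 at or before S8 starts Feb 11 17:00 → clear.
S3: starts Feb 11 16:00 before S8 ends Feb 11 19:00, and ends Feb 11 20:45 after S8 starts Feb 11 17:00 → overlap.
S4: starts Feb 11 19:45 at or after S8 ends Feb 11 19:00 → clear.
S5: starts Feb 12 07:15 at or after S8 ends Feb 11 19:00 → clear.
S6: starts Feb 12 07:15 at or after S8 ends Feb 11 19:00 → clear.
S7: starts Feb 12 15:15 at or after S8 ends Feb 11 19:00 → clear.
S8 overlaps S3.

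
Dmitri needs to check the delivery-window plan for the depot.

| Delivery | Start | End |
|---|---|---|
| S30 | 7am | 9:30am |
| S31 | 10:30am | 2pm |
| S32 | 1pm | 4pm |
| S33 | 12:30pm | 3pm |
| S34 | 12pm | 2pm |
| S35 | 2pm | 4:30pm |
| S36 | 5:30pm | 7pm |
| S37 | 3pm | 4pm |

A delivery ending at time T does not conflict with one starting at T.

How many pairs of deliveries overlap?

Sorted by start: S30, S31, S34, S33, S32, S35, S37, S36.
S31 starts after S30 ends; S30 is clear from here.
S34 starts before S31 ends → S31 and S34 overlap.
S33 starts before S31 ends → S31 and S33 overlap.
S32 starts before S31 ends → S31 and S32 overlap.
S35 starts exactly when S31 ends (back-to-back, no overlap); S31 is clear from here.
S33 starts before S34 ends → S34 and S33 overlap.
S32 starts before S34 ends → S34 and S32 overlap.
S35 starts exactly when S34 ends (back-to-back, no overlap); S34 is clear from here.
S32 starts before S33 ends → S33 and S32 overlap.
S35 starts before S33 ends → S33 and S35 overlap.
S37 starts exactly when S33 ends (back-to-back, no overlap); S33 is clear from here.
S35 starts before S32 ends → S32 and S35 overlap.
S37 starts before S32 ends → S32 and S37 overlap.
S36 starts after S32 ends.
S37 starts before S35 ends → S35 and S37 overlap.
S36 starts after S35 ends.
S36 starts after S37 ends.
Overlapping pairs: S31 & S32, S31 & S33, S31 & S34, S32 & S33, S32 & S34, S32 & S35, S32 & S37, S33 & S34, S33 & S35, S35 & S37 — 10 in total.

10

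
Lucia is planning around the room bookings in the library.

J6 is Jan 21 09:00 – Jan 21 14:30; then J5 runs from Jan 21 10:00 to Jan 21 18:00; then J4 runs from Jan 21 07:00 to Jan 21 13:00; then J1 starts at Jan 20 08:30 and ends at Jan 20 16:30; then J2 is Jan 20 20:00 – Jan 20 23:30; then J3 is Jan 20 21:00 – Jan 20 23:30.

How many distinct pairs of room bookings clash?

Sorted by start: J1, J2, J3, J4, J6, J5.
J2 starts after J1 ends — done with J1.
J3 starts before J2 ends → J2 and J3 overlap.
J4 starts after J2 ends — done with J2.
J4 starts after J3 ends — done with J3.
J6 starts before J4 ends → J4 and J6 overlap.
J5 starts before J4 ends → J4 and J5 overlap.
J5 starts before J6 ends → J6 and J5 overlap.
Overlapping pairs: J2 & J3, J4 & J5, J4 & J6, J5 & J6 — 4 in total.

4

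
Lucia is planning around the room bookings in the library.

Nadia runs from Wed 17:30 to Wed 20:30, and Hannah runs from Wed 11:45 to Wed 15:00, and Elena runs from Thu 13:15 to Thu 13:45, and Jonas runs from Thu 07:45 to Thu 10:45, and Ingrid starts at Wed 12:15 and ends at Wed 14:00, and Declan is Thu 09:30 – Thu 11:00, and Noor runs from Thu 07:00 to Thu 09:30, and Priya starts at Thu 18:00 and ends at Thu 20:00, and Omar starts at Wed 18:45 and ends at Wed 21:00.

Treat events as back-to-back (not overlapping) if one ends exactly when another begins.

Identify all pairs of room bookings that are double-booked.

Declan & Jonas, Hannah & Ingrid, Jonas & Noor, Nadia & Omar

Sorted by start: Hannah, Ingrid, Nadia, Omar, Noor, Jonas, Declan, Elena, Priya.
Ingrid starts before Hannah ends → Hannah and Ingrid overlap.
Nadia starts after Hannah ends, so Hannah has no further overlaps.
Nadia starts after Ingrid ends, so Ingrid has no further overlaps.
Omar starts before Nadia ends → Nadia and Omar overlap.
Noor starts after Nadia ends, so Nadia has no further overlaps.
Noor starts after Omar ends, so Omar has no further overlaps.
Jonas starts before Noor ends → Noor and Jonas overlap.
Declan starts exactly when Noor ends (back-to-back, no overlap), so Noor has no further overlaps.
Declan starts before Jonas ends → Jonas and Declan overlap.
Elena starts after Jonas ends, so Jonas has no further overlaps.
Elena starts after Declan ends, so Declan has no further overlaps.
Priya starts after Elena ends.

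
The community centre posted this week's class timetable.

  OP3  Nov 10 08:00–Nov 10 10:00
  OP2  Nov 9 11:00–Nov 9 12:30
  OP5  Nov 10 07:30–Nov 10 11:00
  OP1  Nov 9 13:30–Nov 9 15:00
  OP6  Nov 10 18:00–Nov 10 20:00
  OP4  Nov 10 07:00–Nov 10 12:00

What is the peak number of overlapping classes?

Sweep the timeline, counting +1 at each start and −1 at each end (ends before starts at a tie):
Nov 9 11:00 start OP2 → 1
Nov 9 12:30 end OP2 → 0
Nov 9 13:30 start OP1 → 1
Nov 9 15:00 end OP1 → 0
Nov 10 07:00 start OP4 → 1
Nov 10 07:30 start OP5 → 2
Nov 10 08:00 start OP3 → 3
Nov 10 10:00 end OP3 → 2
Nov 10 11:00 end OP5 → 1
Nov 10 12:00 end OP4 → 0
Nov 10 18:00 start OP6 → 1
Nov 10 20:00 end OP6 → 0
Peak is 3, at Nov 10 08:00 (OP3, OP4, OP5).

3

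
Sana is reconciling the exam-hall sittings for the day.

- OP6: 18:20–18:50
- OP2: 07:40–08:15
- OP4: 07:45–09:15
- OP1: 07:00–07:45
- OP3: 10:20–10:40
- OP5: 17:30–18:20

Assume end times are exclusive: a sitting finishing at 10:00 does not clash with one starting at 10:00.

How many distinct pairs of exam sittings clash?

2

Two intervals overlap when each starts before the other ends.
Sorted by start: OP1, OP2, OP4, OP3, OP5, OP6.
OP2 starts before OP1 ends → OP1 and OP2 overlap.
OP4 starts exactly when OP1 ends (back-to-back, no overlap) — done with OP1.
OP4 starts before OP2 ends → OP2 and OP4 overlap.
OP3 starts after OP2 ends — done with OP2.
OP3 starts after OP4 ends — done with OP4.
OP5 starts after OP3 ends — done with OP3.
OP6 starts exactly when OP5 ends (back-to-back, no overlap).
Overlapping pairs: OP1 & OP2, OP2 & OP4 — 2 in total.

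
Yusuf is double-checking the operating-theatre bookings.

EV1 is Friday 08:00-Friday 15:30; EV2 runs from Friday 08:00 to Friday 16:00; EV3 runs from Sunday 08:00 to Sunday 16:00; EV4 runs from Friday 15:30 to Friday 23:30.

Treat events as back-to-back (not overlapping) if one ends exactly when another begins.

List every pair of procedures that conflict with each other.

Sorted by start: EV1, EV2, EV4, EV3.
EV2 starts before EV1 ends → EV1 and EV2 overlap.
EV4 starts exactly when EV1 ends (back-to-back, no overlap) — done with EV1.
EV4 starts before EV2 ends → EV2 and EV4 overlap.
EV3 starts after EV2 ends.
EV3 starts after EV4 ends.

EV1 & EV2, EV2 & EV4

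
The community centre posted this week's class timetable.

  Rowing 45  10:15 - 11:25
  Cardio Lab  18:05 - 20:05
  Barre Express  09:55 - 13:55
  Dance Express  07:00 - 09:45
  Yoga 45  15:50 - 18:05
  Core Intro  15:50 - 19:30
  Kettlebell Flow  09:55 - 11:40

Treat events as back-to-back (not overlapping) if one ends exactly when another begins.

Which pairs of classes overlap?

Barre Express & Kettlebell Flow, Barre Express & Rowing 45, Cardio Lab & Core Intro, Core Intro & Yoga 45, Kettlebell Flow & Rowing 45

Check each pair: they overlap iff neither finishes before the other starts.
Sorted by start: Dance Express, Barre Express, Kettlebell Flow, Rowing 45, Core Intro, Yoga 45, Cardio Lab.
Barre Express starts after Dance Express ends, so nothing later overlaps Dance Express either.
Kettlebell Flow starts before Barre Express ends → Barre Express and Kettlebell Flow overlap.
Rowing 45 starts before Barre Express ends → Barre Express and Rowing 45 overlap.
Core Intro starts after Barre Express ends, so nothing later overlaps Barre Express either.
Rowing 45 starts before Kettlebell Flow ends → Kettlebell Flow and Rowing 45 overlap.
Core Intro starts after Kettlebell Flow ends, so nothing later overlaps Kettlebell Flow either.
Core Intro starts after Rowing 45 ends, so nothing later overlaps Rowing 45 either.
Yoga 45 starts before Core Intro ends → Core Intro and Yoga 45 overlap.
Cardio Lab starts before Core Intro ends → Core Intro and Cardio Lab overlap.
Cardio Lab starts exactly when Yoga 45 ends (back-to-back, no overlap).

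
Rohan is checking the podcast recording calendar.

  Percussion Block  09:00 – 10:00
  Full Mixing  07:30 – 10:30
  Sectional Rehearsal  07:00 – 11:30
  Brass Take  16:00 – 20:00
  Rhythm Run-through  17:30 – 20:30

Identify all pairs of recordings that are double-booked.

Brass Take & Rhythm Run-through, Full Mixing & Percussion Block, Full Mixing & Sectional Rehearsal, Percussion Block & Sectional Rehearsal

Sorted by start: Sectional Rehearsal, Full Mixing, Percussion Block, Brass Take, Rhythm Run-through.
Full Mixing starts before Sectional Rehearsal ends → Sectional Rehearsal and Full Mixing overlap.
Percussion Block starts before Sectional Rehearsal ends → Sectional Rehearsal and Percussion Block overlap.
Brass Take starts after Sectional Rehearsal ends, so nothing later overlaps Sectional Rehearsal either.
Percussion Block starts before Full Mixing ends → Full Mixing and Percussion Block overlap.
Brass Take starts after Full Mixing ends, so nothing later overlaps Full Mixing either.
Brass Take starts after Percussion Block ends, so nothing later overlaps Percussion Block either.
Rhythm Run-through starts before Brass Take ends → Brass Take and Rhythm Run-through overlap.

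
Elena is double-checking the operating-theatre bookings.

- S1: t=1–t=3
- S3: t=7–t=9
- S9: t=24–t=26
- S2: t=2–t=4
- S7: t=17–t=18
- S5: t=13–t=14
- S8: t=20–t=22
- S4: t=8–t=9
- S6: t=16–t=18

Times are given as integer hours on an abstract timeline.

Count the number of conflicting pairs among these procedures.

3

Sorted by start: S1, S2, S3, S4, S5, S6, S7, S8, S9.
S2 starts before S1 ends → S1 and S2 overlap.
S3 starts after S1 ends, so nothing later overlaps S1 either.
S3 starts after S2 ends, so nothing later overlaps S2 either.
S4 starts before S3 ends → S3 and S4 overlap.
S5 starts after S3 ends, so nothing later overlaps S3 either.
S5 starts after S4 ends, so nothing later overlaps S4 either.
S6 starts after S5 ends, so nothing later overlaps S5 either.
S7 starts before S6 ends → S6 and S7 overlap.
S8 starts after S6 ends, so nothing later overlaps S6 either.
S8 starts after S7 ends, so nothing later overlaps S7 either.
S9 starts after S8 ends.
Overlapping pairs: S1 & S2, S3 & S4, S6 & S7 — 3 in total.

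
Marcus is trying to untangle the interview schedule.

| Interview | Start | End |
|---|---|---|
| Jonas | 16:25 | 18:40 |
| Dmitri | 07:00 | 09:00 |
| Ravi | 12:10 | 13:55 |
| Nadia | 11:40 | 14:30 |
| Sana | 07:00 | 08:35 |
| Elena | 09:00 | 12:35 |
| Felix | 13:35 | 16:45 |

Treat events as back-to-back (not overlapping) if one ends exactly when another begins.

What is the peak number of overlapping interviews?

3

Sweep the timeline, counting +1 at each start and −1 at each end (ends before starts at a tie):
07:00 start Dmitri → 1
07:00 start Sana → 2
08:35 end Sana → 1
09:00 end Dmitri → 0
09:00 start Elena → 1
11:40 start Nadia → 2
12:10 start Ravi → 3
12:35 end Elena → 2
13:35 start Felix → 3
13:55 end Ravi → 2
14:30 end Nadia → 1
16:25 start Jonas → 2
16:45 end Felix → 1
18:40 end Jonas → 0
Peak is 3, at 12:10 (Elena, Nadia, Ravi).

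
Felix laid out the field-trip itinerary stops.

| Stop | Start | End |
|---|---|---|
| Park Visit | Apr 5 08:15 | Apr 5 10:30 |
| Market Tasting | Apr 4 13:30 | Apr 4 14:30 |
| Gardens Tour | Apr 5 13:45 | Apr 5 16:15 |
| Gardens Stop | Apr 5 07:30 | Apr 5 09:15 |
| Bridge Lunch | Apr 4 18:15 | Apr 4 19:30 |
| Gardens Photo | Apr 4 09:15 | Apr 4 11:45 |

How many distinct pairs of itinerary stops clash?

Check each pair: they overlap iff neither finishes before the other starts.
Sorted by start: Gardens Photo, Market Tasting, Bridge Lunch, Gardens Stop, Park Visit, Gardens Tour.
Market Tasting starts after Gardens Photo ends — done with Gardens Photo.
Bridge Lunch starts after Market Tasting ends — done with Market Tasting.
Gardens Stop starts after Bridge Lunch ends — done with Bridge Lunch.
Park Visit starts before Gardens Stop ends → Gardens Stop and Park Visit overlap.
Gardens Tour starts after Gardens Stop ends.
Gardens Tour starts after Park Visit ends.
Overlapping pairs: Gardens Stop & Park Visit — 1 in total.

1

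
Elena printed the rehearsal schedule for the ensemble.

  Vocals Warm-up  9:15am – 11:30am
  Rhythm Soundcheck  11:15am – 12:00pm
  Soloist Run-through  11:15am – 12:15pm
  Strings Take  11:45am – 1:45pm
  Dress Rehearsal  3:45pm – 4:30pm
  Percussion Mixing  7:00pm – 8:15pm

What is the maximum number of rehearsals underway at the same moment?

3

Sweep the timeline, counting +1 at each start and −1 at each end (ends before starts at a tie):
9:15am start Vocals Warm-up → 1
11:15am start Rhythm Soundcheck → 2
11:15am start Soloist Run-through → 3
11:30am end Vocals Warm-up → 2
11:45am start Strings Take → 3
12:00pm end Rhythm Soundcheck → 2
12:15pm end Soloist Run-through → 1
1:45pm end Strings Take → 0
3:45pm start Dress Rehearsal → 1
4:30pm end Dress Rehearsal → 0
7:00pm start Percussion Mixing → 1
8:15pm end Percussion Mixing → 0
Peak is 3, at 11:15am (Rhythm Soundcheck, Soloist Run-through, Vocals Warm-up).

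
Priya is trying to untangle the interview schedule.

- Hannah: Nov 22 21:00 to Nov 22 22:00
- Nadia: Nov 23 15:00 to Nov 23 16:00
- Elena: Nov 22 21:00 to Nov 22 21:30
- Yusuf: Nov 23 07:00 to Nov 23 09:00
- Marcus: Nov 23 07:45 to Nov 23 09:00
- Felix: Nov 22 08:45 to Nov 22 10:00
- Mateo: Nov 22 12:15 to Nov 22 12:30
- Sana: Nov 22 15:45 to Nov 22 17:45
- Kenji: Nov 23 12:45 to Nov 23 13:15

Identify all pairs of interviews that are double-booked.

Check each pair: they overlap iff neither finishes before the other starts.
Sorted by start: Felix, Mateo, Sana, Hannah, Elena, Yusuf, Marcus, Kenji, Nadia.
Mateo starts after Felix ends — done with Felix.
Sana starts after Mateo ends — done with Mateo.
Hannah starts after Sana ends — done with Sana.
Elena starts before Hannah ends → Hannah and Elena overlap.
Yusuf starts after Hannah ends — done with Hannah.
Yusuf starts after Elena ends — done with Elena.
Marcus starts before Yusuf ends → Yusuf and Marcus overlap.
Kenji starts after Yusuf ends — done with Yusuf.
Kenji starts after Marcus ends — done with Marcus.
Nadia starts after Kenji ends.

Elena & Hannah, Marcus & Yusuf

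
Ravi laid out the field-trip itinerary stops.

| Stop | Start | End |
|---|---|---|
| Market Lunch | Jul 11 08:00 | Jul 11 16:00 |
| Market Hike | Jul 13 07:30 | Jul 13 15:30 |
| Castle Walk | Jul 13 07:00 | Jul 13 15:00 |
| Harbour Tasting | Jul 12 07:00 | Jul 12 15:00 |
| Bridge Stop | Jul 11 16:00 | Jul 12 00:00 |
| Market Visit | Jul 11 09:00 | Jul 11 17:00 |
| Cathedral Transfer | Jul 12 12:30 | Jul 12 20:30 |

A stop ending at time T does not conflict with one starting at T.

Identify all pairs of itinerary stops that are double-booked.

Bridge Stop & Market Visit, Castle Walk & Market Hike, Cathedral Transfer & Harbour Tasting, Market Lunch & Market Visit

Sorted by start: Market Lunch, Market Visit, Bridge Stop, Harbour Tasting, Cathedral Transfer, Castle Walk, Market Hike.
Market Visit starts before Market Lunch ends → Market Lunch and Market Visit overlap.
Bridge Stop starts exactly when Market Lunch ends (back-to-back, no overlap); Market Lunch is clear from here.
Bridge Stop starts before Market Visit ends → Market Visit and Bridge Stop overlap.
Harbour Tasting starts after Market Visit ends; Market Visit is clear from here.
Harbour Tasting starts after Bridge Stop ends; Bridge Stop is clear from here.
Cathedral Transfer starts before Harbour Tasting ends → Harbour Tasting and Cathedral Transfer overlap.
Castle Walk starts after Harbour Tasting ends; Harbour Tasting is clear from here.
Castle Walk starts after Cathedral Transfer ends; Cathedral Transfer is clear from here.
Market Hike starts before Castle Walk ends → Castle Walk and Market Hike overlap.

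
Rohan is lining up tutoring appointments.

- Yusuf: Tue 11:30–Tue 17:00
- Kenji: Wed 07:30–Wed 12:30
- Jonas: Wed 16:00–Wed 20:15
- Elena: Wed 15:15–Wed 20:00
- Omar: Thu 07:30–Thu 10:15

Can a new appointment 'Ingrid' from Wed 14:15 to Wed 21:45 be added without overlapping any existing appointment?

No — it overlaps Elena, Jonas

Yusuf: ends Tue 17:00 at or before Ingrid starts Wed 14:15 → clear.
Kenji: ends Wed 12:30 at or before Ingrid starts Wed 14:15 → clear.
Elena: starts Wed 15:15 before Ingrid ends Wed 21:45, and ends Wed 20:00 after Ingrid starts Wed 14:15 → overlap.
Jonas: starts Wed 16:00 before Ingrid ends Wed 21:45, and ends Wed 20:15 after Ingrid starts Wed 14:15 → overlap.
Omar: starts Thu 07:30 at or after Ingrid ends Wed 21:45 → clear.
Ingrid overlaps Jonas, Elena.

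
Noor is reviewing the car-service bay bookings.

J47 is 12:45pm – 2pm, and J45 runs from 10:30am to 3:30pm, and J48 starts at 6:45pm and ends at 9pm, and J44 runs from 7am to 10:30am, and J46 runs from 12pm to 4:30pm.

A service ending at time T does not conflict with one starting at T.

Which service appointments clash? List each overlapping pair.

J45 & J46, J45 & J47, J46 & J47

Check each pair: they overlap iff neither finishes before the other starts.
Sorted by start: J44, J45, J46, J47, J48.
J45 starts exactly when J44 ends (back-to-back, no overlap), so nothing later overlaps J44 either.
J46 starts before J45 ends → J45 and J46 overlap.
J47 starts before J45 ends → J45 and J47 overlap.
J48 starts after J45 ends.
J47 starts before J46 ends → J46 and J47 overlap.
J48 starts after J46 ends.
J48 starts after J47 ends.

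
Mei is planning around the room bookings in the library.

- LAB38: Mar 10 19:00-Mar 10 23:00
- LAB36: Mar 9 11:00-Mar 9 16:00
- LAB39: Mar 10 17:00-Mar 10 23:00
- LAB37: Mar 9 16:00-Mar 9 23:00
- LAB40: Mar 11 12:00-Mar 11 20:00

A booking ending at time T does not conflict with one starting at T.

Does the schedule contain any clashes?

Yes

Check each pair: they overlap iff neither finishes before the other starts.
Sorted by start: LAB36, LAB37, LAB39, LAB38, LAB40.
LAB37 starts exactly when LAB36 ends (back-to-back, no overlap), so LAB36 has no further overlaps.
LAB39 starts after LAB37 ends, so LAB37 has no further overlaps.
LAB38 starts before LAB39 ends → LAB39 and LAB38 overlap.
That's a conflict, so the schedule is not conflict-free.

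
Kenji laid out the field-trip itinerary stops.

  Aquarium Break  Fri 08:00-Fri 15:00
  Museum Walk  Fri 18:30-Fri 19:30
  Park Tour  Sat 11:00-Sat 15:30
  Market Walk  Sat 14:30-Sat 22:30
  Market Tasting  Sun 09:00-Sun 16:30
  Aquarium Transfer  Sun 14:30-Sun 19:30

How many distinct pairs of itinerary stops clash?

Sorted by start: Aquarium Break, Museum Walk, Park Tour, Market Walk, Market Tasting, Aquarium Transfer.
Museum Walk starts after Aquarium Break ends — done with Aquarium Break.
Park Tour starts after Museum Walk ends — done with Museum Walk.
Market Walk starts before Park Tour ends → Park Tour and Market Walk overlap.
Market Tasting starts after Park Tour ends — done with Park Tour.
Market Tasting starts after Market Walk ends — done with Market Walk.
Aquarium Transfer starts before Market Tasting ends → Market Tasting and Aquarium Transfer overlap.
Overlapping pairs: Aquarium Transfer & Market Tasting, Market Walk & Park Tour — 2 in total.

2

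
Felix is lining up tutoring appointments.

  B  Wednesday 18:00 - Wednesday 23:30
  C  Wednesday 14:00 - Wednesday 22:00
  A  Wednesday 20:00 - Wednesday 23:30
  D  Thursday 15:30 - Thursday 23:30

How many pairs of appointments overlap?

3

Check each pair: they overlap iff neither finishes before the other starts.
Sorted by start: C, B, A, D.
B starts before C ends → C and B overlap.
A starts before C ends → C and A overlap.
D starts after C ends.
A starts before B ends → B and A overlap.
D starts after B ends.
D starts after A ends.
Overlapping pairs: A & B, A & C, B & C — 3 in total.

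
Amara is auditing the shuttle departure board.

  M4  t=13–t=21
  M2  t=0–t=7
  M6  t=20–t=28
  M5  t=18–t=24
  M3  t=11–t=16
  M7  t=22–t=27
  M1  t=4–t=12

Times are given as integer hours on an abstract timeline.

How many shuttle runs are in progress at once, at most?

3

Sweep the timeline, counting +1 at each start and −1 at each end (ends before starts at a tie):
t=0 start M2 → 1
t=4 start M1 → 2
t=7 end M2 → 1
t=11 start M3 → 2
t=12 end M1 → 1
t=13 start M4 → 2
t=16 end M3 → 1
t=18 start M5 → 2
t=20 start M6 → 3
t=21 end M4 → 2
t=22 start M7 → 3
t=24 end M5 → 2
t=27 end M7 → 1
t=28 end M6 → 0
Peak is 3, at t=20 (M4, M5, M6).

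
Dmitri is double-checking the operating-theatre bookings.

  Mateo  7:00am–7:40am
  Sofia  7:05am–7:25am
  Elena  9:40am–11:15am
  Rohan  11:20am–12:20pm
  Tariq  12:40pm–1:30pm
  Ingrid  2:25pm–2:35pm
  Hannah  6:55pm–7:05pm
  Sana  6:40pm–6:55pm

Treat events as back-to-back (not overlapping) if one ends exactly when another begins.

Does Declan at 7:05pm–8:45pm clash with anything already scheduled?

No — it doesn't clash with anything

Mateo: ends 7:40am at or before Declan starts 7:05pm → clear.
Sofia: ends 7:25am at or before Declan starts 7:05pm → clear.
Elena: ends 11:15am at or before Declan starts 7:05pm → clear.
Rohan: ends 12:20pm at or before Declan starts 7:05pm → clear.
Tariq: ends 1:30pm at or before Declan starts 7:05pm → clear.
Ingrid: ends 2:35pm at or before Declan starts 7:05pm → clear.
Sana: ends 6:55pm at or before Declan starts 7:05pm → clear.
Hannah: ends 7:05pm at or before Declan starts 7:05pm → clear.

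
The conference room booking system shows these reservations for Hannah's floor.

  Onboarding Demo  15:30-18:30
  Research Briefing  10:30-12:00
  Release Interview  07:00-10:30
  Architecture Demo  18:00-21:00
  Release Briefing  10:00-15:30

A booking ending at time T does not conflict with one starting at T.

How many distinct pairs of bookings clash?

Two intervals overlap when each starts before the other ends.
Sorted by start: Release Interview, Release Briefing, Research Briefing, Onboarding Demo, Architecture Demo.
Release Briefing starts before Release Interview ends → Release Interview and Release Briefing overlap.
Research Briefing starts exactly when Release Interview ends (back-to-back, no overlap); Release Interview is clear from here.
Research Briefing starts before Release Briefing ends → Release Briefing and Research Briefing overlap.
Onboarding Demo starts exactly when Release Briefing ends (back-to-back, no overlap); Release Briefing is clear from here.
Onboarding Demo starts after Research Briefing ends; Research Briefing is clear from here.
Architecture Demo starts before Onboarding Demo ends → Onboarding Demo and Architecture Demo overlap.
Overlapping pairs: Architecture Demo & Onboarding Demo, Release Briefing & Release Interview, Release Briefing & Research Briefing — 3 in total.

3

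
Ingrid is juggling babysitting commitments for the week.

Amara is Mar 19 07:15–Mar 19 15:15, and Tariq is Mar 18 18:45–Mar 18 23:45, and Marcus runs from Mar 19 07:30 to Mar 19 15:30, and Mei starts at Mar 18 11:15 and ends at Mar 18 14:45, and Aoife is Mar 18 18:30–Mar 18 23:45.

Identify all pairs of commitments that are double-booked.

Amara & Marcus, Aoife & Tariq

Check each pair: they overlap iff neither finishes before the other starts.
Sorted by start: Mei, Aoife, Tariq, Amara, Marcus.
Aoife starts after Mei ends — done with Mei.
Tariq starts before Aoife ends → Aoife and Tariq overlap.
Amara starts after Aoife ends — done with Aoife.
Amara starts after Tariq ends — done with Tariq.
Marcus starts before Amara ends → Amara and Marcus overlap.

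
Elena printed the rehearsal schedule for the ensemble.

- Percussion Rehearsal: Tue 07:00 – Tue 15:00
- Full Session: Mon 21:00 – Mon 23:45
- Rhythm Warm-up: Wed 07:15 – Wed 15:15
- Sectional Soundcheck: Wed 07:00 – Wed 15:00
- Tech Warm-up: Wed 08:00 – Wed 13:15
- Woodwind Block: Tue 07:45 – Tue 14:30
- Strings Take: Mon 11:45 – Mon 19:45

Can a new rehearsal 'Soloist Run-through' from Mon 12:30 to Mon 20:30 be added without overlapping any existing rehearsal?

No — it overlaps Strings Take

Strings Take: starts Mon 11:45 before Soloist Run-through ends Mon 20:30, and ends Mon 19:45 after Soloist Run-through starts Mon 12:30 → overlap.
Full Session: starts Mon 21:00 at or after Soloist Run-through ends Mon 20:30 → clear.
Percussion Rehearsal: starts Tue 07:00 at or after Soloist Run-through ends Mon 20:30 → clear.
Woodwind Block: starts Tue 07:45 at or after Soloist Run-through ends Mon 20:30 → clear.
Sectional Soundcheck: starts Wed 07:00 at or after Soloist Run-through ends Mon 20:30 → clear.
Rhythm Warm-up: starts Wed 07:15 at or after Soloist Run-through ends Mon 20:30 → clear.
Tech Warm-up: starts Wed 08:00 at or after Soloist Run-through ends Mon 20:30 → clear.
Soloist Run-through overlaps Strings Take.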